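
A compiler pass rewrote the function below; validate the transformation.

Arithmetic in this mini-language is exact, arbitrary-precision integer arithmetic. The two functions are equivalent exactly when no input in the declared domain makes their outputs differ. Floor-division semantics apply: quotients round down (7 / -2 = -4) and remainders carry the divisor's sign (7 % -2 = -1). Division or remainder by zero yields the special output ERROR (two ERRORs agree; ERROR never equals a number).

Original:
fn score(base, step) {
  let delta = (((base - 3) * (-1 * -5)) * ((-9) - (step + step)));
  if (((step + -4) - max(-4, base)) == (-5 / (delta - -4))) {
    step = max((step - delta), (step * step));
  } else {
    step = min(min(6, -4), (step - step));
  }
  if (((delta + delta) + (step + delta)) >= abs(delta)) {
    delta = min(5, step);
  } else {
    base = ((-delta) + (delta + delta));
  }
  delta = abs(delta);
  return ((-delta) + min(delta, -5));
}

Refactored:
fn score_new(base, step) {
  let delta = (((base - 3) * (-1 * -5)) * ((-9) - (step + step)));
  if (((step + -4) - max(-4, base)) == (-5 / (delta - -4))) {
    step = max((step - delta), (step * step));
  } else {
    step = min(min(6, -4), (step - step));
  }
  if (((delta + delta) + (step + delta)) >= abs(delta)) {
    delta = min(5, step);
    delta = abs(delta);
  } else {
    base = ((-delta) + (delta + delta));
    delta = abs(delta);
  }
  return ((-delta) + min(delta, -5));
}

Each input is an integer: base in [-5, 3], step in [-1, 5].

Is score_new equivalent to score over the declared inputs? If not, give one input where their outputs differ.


Although statement counts differ; min/max/abs usage differs, 63/63 inputs agree.
verdict: equivalent


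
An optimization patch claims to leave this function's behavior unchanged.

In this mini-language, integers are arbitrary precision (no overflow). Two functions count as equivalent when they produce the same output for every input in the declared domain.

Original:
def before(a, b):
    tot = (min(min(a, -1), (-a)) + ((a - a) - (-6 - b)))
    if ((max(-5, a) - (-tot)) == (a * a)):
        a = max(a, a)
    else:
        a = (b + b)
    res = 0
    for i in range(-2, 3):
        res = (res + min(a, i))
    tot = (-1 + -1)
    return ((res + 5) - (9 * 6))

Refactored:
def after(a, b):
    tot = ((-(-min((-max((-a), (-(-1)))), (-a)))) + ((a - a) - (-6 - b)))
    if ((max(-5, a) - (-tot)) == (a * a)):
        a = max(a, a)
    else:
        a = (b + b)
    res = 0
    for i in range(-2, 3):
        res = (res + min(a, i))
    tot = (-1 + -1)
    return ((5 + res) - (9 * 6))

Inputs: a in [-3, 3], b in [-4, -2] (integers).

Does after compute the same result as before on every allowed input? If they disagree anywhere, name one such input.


Side by side, the visible changes include: min/max/abs usage differs.
Spot check at a=3, b=-4 — before: tot := -1 | ((max(-5, a) - (-tot)) == (a * a)): false | a := -8 | res := 0 | iter i=-2: | res := -8 | iter i=-1: | res := -16 | iter i=0: | res := -24 | iter i=1: | res := -32 | iter i=2: | res := -40 | tot := -2 | result -89. after: tot := -1 | ((max(-5, a) - (-tot)) == (a * a)): false | a := -8 | res := 0 | iter i=-2: | res := -8 | iter i=-1: | res := -16 | iter i=0: | res := -24 | iter i=1: | res := -32 | iter i=2: | res := -40 | tot := -2 | result -89. Both give -89.
Sweeping the whole domain (21 inputs) finds no disagreement.
verdict: equivalent


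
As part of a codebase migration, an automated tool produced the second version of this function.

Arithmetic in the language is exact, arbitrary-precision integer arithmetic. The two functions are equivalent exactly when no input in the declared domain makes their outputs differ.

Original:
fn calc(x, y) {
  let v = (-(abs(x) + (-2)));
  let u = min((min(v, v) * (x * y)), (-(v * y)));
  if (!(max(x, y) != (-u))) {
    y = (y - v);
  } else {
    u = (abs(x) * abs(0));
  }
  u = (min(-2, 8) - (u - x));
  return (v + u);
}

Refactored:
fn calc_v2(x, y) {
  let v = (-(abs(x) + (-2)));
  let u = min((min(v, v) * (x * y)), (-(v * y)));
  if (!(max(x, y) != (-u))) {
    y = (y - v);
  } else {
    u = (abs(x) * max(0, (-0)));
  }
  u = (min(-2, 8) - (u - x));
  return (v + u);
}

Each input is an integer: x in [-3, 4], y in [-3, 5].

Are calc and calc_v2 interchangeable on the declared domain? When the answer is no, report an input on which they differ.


Changes here: min/max/abs usage differs; also constant usage differs; the full 72-point sweep finds no disagreement.
verdict: equivalent


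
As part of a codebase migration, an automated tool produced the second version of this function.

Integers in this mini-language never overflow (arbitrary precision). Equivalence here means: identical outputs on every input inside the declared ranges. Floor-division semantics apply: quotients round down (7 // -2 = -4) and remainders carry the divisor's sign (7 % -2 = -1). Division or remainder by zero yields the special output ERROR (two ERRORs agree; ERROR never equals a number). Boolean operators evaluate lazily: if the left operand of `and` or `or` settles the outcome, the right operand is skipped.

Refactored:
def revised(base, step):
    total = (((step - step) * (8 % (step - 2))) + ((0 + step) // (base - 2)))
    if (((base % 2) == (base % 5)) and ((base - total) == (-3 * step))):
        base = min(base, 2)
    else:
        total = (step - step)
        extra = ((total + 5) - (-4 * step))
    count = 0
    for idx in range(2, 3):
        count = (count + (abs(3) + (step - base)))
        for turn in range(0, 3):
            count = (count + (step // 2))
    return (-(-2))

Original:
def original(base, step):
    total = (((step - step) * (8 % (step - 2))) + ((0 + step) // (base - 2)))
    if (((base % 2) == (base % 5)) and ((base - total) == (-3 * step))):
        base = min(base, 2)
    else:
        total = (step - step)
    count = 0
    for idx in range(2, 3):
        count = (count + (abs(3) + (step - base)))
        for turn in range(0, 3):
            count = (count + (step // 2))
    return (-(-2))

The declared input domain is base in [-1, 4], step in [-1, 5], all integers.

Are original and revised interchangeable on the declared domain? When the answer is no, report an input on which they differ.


Reading the diff, among the changes: arithmetic usage differs; and constant usage differs; and statement counts differ; and local variable names differ.
Tracing base=0, step=3: original: total := -2 | (((base % 2) == (base % 5)) and ((base - total) == (-3 * step))): false | total := 0 | count := 0 | iter idx=2: | count := 6 | iter turn=0: | count := 7 | iter turn=1: | count := 8 | iter turn=2: | count := 9 | result 2 | revised: total := -2 | (((base % 2) == (base % 5)) and ((base - total) == (-3 * step))): false | total := 0 | extra := 17 | count := 0 | iter idx=2: | count := 6 | iter turn=0: | count := 7 | iter turn=1: | count := 8 | iter turn=2: | count := 9 | result 2 — matching result 2.
Checked all 42 inputs in the declared domain: the outputs agree on every one.
verdict: equivalent


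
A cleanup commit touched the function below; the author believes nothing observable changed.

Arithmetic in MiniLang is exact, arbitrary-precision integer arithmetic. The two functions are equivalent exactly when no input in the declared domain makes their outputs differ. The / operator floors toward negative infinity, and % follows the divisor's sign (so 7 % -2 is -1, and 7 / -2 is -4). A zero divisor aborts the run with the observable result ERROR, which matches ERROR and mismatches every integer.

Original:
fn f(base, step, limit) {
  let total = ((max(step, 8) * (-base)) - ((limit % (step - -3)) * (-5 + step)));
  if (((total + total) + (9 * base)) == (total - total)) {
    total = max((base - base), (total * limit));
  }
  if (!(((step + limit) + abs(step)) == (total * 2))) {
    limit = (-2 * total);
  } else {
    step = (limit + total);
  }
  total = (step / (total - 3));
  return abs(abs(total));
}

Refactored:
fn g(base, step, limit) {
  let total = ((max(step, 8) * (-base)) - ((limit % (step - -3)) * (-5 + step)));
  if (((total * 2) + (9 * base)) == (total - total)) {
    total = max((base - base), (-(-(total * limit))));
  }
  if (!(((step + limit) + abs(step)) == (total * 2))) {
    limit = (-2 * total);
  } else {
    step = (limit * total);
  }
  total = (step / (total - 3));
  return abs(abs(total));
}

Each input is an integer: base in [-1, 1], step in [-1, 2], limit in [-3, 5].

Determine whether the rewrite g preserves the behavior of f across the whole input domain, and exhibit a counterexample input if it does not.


At base=1, step=2, limit=-2: f gives 0, g gives 1.
verdict: not equivalent; witness: base=1, step=2, limit=-2


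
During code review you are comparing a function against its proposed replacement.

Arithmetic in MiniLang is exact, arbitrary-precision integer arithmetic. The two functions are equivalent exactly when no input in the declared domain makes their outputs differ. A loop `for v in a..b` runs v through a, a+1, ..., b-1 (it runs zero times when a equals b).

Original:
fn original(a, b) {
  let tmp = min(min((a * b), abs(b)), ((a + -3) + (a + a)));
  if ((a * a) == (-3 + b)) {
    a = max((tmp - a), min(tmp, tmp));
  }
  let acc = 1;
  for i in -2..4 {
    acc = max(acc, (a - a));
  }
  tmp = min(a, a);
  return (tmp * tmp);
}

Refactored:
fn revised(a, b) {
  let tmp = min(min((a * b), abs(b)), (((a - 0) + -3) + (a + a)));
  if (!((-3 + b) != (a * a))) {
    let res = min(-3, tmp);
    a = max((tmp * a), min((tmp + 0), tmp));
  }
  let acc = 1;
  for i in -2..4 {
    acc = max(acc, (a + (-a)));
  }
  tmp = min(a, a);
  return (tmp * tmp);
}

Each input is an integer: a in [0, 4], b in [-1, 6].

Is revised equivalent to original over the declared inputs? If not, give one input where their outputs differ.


On input a=0, b=3, original returns 9 while revised returns 0.
verdict: not equivalent; witness: a=0, b=3


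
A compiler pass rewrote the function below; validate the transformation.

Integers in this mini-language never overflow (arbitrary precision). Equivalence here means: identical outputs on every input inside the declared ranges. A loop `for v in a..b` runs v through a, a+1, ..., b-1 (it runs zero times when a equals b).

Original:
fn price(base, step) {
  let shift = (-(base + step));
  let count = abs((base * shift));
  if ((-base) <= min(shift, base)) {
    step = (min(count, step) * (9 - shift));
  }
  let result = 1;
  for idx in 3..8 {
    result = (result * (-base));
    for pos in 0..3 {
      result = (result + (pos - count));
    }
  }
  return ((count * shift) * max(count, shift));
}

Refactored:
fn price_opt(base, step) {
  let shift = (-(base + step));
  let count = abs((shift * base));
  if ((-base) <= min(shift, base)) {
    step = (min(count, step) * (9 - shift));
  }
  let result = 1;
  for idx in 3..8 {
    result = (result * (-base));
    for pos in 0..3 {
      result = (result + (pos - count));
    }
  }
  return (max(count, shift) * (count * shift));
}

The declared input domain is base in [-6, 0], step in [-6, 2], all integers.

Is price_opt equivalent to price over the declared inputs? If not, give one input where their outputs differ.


Behavior is preserved: although same computation, different form, the outputs never diverge.
As a probe, take base=-4, step=-4: price runs shift becomes 8; next count becomes 32; next ((-base) <= min(shift, base)) evaluates to false; next result becomes 1; next at idx=3:; next result becomes 4; next at pos=0:; next result becomes -28; next at pos=1:; next result becomes -59; next at pos=2:; next result becomes -89; next at idx=4:; next result becomes -356; next at pos=0:; next result becomes -388; next at pos=1:; next result becomes -419; next at pos=2:; next result becomes -449; next at idx=5:; next result becomes -1796; next at pos=0:; next result becomes -1828; next at pos=1:; next result becomes -1859; next at pos=2:; next result becomes -1889; next at idx=6:; next result becomes -7556; next at pos=0:; next result becomes -7588; next at pos=1:; next result becomes -7619; next at pos=2:; next result becomes -7649; next at idx=7:; next result becomes -30596; next at pos=0:; next result becomes -30628; next at pos=1:; next result becomes -30659; next at pos=2:; next result becomes -30689; next final value 8192; price_opt runs shift becomes 8; next count becomes 32; next ((-base) <= min(shift, base)) evaluates to false; next result becomes 1; next at idx=3:; next result becomes 4; next at pos=0:; next result becomes -28; next at pos=1:; next result becomes -59; next at pos=2:; next result becomes -89; next at idx=4:; next result becomes -356; next at pos=0:; next result becomes -388; next at pos=1:; next result becomes -419; next at pos=2:; next result becomes -449; next at idx=5:; next result becomes -1796; next at pos=0:; next result becomes -1828; next at pos=1:; next result becomes -1859; next at pos=2:; next result becomes -1889; next at idx=6:; next result becomes -7556; next at pos=0:; next result becomes -7588; next at pos=1:; next result becomes -7619; next at pos=2:; next result becomes -7649; next at idx=7:; next result becomes -30596; next at pos=0:; next result becomes -30628; next at pos=1:; next result becomes -30659; next at pos=2:; next result becomes -30689; next final value 8192; both end at 8192.
Sweeping the whole domain (63 inputs) finds no disagreement.
verdict: equivalent


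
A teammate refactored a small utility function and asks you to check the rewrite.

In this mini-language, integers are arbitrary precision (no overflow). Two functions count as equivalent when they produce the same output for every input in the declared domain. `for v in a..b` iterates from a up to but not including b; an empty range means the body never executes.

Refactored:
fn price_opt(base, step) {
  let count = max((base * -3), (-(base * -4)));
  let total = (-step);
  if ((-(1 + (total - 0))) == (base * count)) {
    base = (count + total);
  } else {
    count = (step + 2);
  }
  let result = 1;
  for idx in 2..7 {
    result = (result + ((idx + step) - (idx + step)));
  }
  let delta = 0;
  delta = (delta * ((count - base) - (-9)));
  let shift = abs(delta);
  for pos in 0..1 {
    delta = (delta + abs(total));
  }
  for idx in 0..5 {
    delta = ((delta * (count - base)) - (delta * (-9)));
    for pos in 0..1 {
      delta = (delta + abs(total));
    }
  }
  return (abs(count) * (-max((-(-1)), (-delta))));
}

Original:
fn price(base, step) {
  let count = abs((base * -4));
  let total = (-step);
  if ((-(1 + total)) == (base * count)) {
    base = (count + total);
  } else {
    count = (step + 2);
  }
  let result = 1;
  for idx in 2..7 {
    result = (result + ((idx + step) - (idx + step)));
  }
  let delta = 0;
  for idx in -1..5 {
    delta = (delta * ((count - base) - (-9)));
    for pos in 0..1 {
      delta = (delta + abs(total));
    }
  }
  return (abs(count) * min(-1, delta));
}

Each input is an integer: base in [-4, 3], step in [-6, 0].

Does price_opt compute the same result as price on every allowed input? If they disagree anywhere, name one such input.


Input base=-1, step=-3: -4 from price versus -1 from price_opt.
verdict: not equivalent; witness: base=-1, step=-3


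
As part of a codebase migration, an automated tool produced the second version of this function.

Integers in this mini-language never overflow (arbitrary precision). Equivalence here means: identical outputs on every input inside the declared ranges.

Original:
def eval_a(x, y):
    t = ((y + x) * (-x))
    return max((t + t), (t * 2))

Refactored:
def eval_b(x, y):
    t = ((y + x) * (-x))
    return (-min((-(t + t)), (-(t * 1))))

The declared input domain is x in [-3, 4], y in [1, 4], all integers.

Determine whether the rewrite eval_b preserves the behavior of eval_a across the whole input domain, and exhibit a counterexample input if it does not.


There is a counterexample at x=-3, y=1: -12 on one side, -6 on the other.
eval_a: t := -6 | result -12
eval_b: t := -6 | result -6
verdict: not equivalent; witness: x=-3, y=1


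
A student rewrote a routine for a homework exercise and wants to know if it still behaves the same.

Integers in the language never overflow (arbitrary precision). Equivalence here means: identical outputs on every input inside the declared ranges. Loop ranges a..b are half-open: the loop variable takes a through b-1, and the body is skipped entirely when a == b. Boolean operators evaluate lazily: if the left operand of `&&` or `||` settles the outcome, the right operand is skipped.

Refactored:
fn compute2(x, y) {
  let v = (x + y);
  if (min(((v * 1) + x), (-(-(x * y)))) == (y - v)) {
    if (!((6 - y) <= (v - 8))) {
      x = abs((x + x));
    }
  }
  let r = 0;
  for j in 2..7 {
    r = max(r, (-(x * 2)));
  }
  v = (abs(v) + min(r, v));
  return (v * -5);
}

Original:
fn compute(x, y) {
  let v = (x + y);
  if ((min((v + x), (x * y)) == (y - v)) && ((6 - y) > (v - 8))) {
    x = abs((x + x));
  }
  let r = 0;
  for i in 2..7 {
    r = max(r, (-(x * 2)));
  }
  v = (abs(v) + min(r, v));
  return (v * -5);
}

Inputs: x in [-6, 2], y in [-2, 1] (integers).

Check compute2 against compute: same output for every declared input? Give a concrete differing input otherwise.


Comparing the listings, the differences include: arithmetic usage differs, and constant usage differs, and branching structure differs, and comparison usage differs, and statement counts differ, and local variable names differ, and boolean connective usage differs.
Spot check at x=-5, y=-2 — compute: v=-7, then ((min((v + x), (x * y)) == (y - v)) && ((6 - y) > (v - 8))) is false, then r=0, then (i=2), then r=10, then (i=3), then r=10, then (i=4), then r=10, then (i=5), then r=10, then (i=6), then r=10, then v=0, then returns 0. compute2: v=-7, then (min(((v * 1) + x), (-(-(x * y)))) == (y - v)) is false, then r=0, then (j=2), then r=10, then (j=3), then r=10, then (j=4), then r=10, then (j=5), then r=10, then (j=6), then r=10, then v=0, then returns 0. Both give 0.
Every one of the 36 inputs gives matching results.
verdict: equivalent


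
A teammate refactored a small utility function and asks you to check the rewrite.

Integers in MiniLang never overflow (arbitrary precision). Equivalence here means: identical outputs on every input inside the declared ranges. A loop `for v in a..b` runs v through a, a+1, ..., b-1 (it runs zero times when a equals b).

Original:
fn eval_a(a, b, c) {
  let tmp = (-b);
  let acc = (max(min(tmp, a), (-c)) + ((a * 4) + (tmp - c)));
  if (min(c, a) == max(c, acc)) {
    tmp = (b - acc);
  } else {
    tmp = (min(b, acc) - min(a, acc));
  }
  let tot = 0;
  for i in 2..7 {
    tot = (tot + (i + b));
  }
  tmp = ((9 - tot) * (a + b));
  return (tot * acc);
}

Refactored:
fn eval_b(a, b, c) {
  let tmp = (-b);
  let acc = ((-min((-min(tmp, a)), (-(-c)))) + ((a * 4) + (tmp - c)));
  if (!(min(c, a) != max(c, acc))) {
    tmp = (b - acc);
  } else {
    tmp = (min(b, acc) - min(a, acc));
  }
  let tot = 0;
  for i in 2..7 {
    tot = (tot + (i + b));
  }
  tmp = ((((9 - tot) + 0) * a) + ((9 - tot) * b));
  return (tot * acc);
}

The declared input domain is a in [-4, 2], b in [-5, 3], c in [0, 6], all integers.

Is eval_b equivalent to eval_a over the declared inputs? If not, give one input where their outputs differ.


The two are interchangeable: boolean connective usage differs; comparison usage differs; min/max/abs usage differs; constant usage differs; arithmetic usage differs, and every declared input agrees.
As a probe, take a=-4, b=3, c=5: eval_a runs tmp := -3 | acc := -28 | (min(c, a) == max(c, acc)): false | tmp := 0 | tot := 0 | iter i=2: | tot := 5 | iter i=3: | tot := 11 | iter i=4: | tot := 18 | iter i=5: | tot := 26 | iter i=6: | tot := 35 | tmp := 26 | result -980; eval_b runs tmp := -3 | acc := -28 | (!(min(c, a) != max(c, acc))): false | tmp := 0 | tot := 0 | iter i=2: | tot := 5 | iter i=3: | tot := 11 | iter i=4: | tot := 18 | iter i=5: | tot := 26 | iter i=6: | tot := 35 | tmp := 26 | result -980; both end at -980.
Checked all 441 inputs in the declared domain: the outputs agree on every one.
verdict: equivalent


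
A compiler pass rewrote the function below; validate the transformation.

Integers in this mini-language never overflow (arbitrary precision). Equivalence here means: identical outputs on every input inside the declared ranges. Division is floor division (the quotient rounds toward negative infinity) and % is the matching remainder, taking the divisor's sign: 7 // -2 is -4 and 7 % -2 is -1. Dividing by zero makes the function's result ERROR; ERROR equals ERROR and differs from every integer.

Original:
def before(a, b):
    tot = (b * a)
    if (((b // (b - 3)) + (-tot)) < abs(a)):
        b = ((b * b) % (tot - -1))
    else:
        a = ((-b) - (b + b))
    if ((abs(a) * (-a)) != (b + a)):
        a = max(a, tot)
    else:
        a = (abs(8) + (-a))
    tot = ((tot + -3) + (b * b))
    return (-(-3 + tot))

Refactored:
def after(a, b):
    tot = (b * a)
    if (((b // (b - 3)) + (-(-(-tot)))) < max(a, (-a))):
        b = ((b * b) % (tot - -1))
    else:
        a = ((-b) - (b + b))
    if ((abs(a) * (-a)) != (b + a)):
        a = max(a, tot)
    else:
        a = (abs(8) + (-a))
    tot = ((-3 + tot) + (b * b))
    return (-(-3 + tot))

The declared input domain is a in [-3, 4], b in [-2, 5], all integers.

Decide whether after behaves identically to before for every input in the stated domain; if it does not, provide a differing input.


Comparing the listings, the differences include: min/max/abs usage differs.
One worked example (a=-2, b=2) — before: tot = -4; (((b // (b - 3)) + (-tot)) < abs(a)) -> false; a = -6; ((abs(a) * (-a)) != (b + a)) -> true; a = -4; tot = -3; return 6; after: tot = -4; (((b // (b - 3)) + (-(-(-tot)))) < max(a, (-a))) -> false; a = -6; ((abs(a) * (-a)) != (b + a)) -> true; a = -4; tot = -3; return 6; agreement on 6.
Sweeping the whole domain (64 inputs) finds no disagreement.
verdict: equivalent


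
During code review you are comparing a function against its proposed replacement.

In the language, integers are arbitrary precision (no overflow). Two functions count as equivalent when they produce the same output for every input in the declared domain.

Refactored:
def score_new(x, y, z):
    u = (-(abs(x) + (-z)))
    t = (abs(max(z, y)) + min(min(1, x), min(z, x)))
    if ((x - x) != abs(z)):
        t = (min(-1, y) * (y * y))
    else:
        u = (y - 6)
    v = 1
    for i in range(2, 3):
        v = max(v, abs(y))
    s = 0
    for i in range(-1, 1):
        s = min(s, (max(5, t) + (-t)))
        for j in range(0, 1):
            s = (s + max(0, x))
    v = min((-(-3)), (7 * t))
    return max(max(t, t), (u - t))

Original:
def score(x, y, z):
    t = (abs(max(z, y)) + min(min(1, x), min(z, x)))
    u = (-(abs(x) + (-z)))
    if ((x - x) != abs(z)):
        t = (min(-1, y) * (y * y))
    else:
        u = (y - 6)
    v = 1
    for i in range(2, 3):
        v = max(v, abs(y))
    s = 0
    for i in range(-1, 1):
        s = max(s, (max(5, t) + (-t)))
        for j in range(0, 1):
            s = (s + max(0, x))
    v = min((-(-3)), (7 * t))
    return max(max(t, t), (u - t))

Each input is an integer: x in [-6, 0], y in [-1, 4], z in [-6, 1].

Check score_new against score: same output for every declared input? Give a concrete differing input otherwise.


Equivalent. The suspicious edit (`max(s, (max(5, t) + (-t)))` became `min(s, (max(5, t) + (-t)))`) never changes the result for any input inside the declared domain.
Checked all 336 inputs in the declared domain: the outputs agree on every one.
As a probe, take x=-2, y=1, z=-1: score runs t := -1 | u := -3 | ((x - x) != abs(z)): true | t := -1 | v := 1 | iter i=2: | v := 1 | s := 0 | iter i=-1: | s := 6 | iter j=0: | s := 6 | iter i=0: | s := 6 | iter j=0: | s := 6 | v := -7 | result -1; score_new runs u := -3 | t := -1 | ((x - x) != abs(z)): true | t := -1 | v := 1 | iter i=2: | v := 1 | s := 0 | iter i=-1: | s := 0 | iter j=0: | s := 0 | iter i=0: | s := 0 | iter j=0: | s := 0 | v := -7 | result -1; both end at -1.
verdict: equivalent


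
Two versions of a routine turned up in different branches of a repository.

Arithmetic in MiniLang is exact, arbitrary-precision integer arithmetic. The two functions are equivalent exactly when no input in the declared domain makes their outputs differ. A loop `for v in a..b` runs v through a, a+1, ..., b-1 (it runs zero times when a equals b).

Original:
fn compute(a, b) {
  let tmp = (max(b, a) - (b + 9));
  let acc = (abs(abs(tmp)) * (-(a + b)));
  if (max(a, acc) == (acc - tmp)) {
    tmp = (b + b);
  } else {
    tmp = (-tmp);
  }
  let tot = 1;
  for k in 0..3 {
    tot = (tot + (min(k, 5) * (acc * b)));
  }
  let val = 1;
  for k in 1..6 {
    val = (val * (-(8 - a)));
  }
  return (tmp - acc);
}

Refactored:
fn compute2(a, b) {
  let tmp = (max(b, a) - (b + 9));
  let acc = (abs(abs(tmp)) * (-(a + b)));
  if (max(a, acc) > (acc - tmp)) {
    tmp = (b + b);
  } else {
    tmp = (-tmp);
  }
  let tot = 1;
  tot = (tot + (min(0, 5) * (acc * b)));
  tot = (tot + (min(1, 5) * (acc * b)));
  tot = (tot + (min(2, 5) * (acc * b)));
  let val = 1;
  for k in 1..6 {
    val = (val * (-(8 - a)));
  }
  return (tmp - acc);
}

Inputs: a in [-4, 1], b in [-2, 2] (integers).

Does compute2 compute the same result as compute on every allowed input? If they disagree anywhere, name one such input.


At a=0, b=1: compute gives 11, compute2 gives 18.
verdict: not equivalent; witness: a=0, b=1


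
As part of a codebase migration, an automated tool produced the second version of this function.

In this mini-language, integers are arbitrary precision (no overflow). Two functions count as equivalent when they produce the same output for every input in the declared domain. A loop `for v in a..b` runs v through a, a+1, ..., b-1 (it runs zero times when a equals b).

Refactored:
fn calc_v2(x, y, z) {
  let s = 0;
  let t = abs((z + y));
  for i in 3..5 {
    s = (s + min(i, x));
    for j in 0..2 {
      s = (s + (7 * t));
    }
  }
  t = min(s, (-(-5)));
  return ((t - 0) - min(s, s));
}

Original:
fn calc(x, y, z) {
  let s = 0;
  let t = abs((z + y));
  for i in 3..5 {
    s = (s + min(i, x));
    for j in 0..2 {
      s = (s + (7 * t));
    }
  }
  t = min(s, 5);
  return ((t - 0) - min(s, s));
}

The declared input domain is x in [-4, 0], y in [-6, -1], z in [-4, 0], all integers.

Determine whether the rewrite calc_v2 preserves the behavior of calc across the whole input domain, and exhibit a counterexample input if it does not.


Behavior is preserved: although same computation, different form, the outputs never diverge.
As a probe, take x=0, y=-4, z=0: calc runs s becomes 0; next t becomes 4; next at i=3:; next s becomes 0; next at j=0:; next s becomes 28; next at j=1:; next s becomes 56; next at i=4:; next s becomes 56; next at j=0:; next s becomes 84; next at j=1:; next s becomes 112; next t becomes 5; next final value -107; calc_v2 runs s becomes 0; next t becomes 4; next at i=3:; next s becomes 0; next at j=0:; next s becomes 28; next at j=1:; next s becomes 56; next at i=4:; next s becomes 56; next at j=0:; next s becomes 84; next at j=1:; next s becomes 112; next t becomes 5; next final value -107; both end at -107.
An exhaustive pass over the 150 declared inputs shows identical outputs.
verdict: equivalent


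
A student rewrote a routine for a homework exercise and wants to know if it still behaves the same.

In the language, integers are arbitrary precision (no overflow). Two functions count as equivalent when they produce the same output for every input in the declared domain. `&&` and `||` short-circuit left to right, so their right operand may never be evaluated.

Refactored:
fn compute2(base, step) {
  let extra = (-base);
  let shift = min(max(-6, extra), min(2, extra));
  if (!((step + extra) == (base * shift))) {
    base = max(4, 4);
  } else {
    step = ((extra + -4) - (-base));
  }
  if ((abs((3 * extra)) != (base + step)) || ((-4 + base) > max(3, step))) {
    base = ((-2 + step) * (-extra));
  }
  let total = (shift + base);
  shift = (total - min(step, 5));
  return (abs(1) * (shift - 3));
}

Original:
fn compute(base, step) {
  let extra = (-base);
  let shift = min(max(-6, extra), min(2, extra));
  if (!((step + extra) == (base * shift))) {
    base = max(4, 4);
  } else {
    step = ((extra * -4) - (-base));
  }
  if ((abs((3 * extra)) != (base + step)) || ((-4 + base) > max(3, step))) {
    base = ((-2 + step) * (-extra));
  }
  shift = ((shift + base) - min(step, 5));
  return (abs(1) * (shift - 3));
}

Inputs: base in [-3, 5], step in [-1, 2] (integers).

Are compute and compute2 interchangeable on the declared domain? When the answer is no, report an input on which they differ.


Consider the input base=0, step=0.
compute: extra becomes 0; next shift becomes 0; next (!((step + extra) == (base * shift))) evaluates to false; next step becomes 0; next ((abs((3 * extra)) != (base + step)) || ((-4 + base) > max(3, step))) evaluates to false; next shift becomes 0; next final value -3
compute2: extra becomes 0; next shift becomes 0; next (!((step + extra) == (base * shift))) evaluates to false; next step becomes -4; next ((abs((3 * extra)) != (base + step)) || ((-4 + base) > max(3, step))) evaluates to true; next base becomes 0; next total becomes 0; next shift becomes 4; next final value 1
-3 vs 1 — the two versions disagree here.
verdict: not equivalent; witness: base=0, step=0


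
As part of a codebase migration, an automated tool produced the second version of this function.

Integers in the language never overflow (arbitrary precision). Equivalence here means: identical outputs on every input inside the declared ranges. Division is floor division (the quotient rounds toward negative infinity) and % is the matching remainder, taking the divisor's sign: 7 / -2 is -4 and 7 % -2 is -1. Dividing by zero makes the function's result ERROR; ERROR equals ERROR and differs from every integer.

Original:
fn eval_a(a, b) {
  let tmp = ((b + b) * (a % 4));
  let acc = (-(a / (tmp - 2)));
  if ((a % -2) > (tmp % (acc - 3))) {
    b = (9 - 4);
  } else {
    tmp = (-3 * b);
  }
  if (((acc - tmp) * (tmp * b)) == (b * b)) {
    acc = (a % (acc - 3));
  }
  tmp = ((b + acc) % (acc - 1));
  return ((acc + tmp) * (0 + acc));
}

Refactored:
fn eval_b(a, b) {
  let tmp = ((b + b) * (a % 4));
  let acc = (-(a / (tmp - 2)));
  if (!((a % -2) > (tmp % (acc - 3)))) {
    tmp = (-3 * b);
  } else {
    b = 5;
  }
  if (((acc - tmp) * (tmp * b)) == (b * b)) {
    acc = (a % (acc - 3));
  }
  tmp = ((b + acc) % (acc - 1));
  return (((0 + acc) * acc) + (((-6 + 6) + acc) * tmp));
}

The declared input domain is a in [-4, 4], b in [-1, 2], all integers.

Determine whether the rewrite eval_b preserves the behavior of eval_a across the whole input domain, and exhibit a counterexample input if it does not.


Side by side, the visible changes include: arithmetic usage differs, and boolean connective usage differs, and constant usage differs.
Spot check at a=-1, b=2 — eval_a: tmp = 12; acc = 1; ((a % -2) > (tmp % (acc - 3))) -> false; tmp = -6; (((acc - tmp) * (tmp * b)) == (b * b)) -> false; division by zero -> ERROR. eval_b: tmp = 12; acc = 1; (!((a % -2) > (tmp % (acc - 3)))) -> true; tmp = -6; (((acc - tmp) * (tmp * b)) == (b * b)) -> false; division by zero -> ERROR. Both give ERROR.
An exhaustive pass over the 36 declared inputs shows identical outputs.
verdict: equivalent


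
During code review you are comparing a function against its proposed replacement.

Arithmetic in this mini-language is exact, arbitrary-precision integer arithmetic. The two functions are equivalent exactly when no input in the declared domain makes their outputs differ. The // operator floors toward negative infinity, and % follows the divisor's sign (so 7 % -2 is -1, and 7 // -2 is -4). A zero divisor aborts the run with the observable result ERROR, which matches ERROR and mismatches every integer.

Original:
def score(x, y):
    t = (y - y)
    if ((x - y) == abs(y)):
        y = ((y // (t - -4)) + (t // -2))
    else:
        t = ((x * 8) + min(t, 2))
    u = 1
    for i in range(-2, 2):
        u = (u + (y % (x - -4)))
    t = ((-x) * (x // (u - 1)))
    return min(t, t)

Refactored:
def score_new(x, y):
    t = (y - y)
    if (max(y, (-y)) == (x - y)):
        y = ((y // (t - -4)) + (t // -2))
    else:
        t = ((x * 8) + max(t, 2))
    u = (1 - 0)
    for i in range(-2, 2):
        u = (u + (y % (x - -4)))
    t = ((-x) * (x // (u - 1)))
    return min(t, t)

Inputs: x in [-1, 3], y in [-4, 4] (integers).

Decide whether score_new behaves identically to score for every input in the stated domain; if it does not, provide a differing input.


Although `min(t, 2)` became `max(t, 2)`, no input in the stated domain can expose it.
Spot check at x=3, y=0 — score: t becomes 0; next ((x - y) == abs(y)) evaluates to false; next t becomes 24; next u becomes 1; next at i=-2:; next u becomes 1; next at i=-1:; next u becomes 1; next at i=0:; next u becomes 1; next at i=1:; next u becomes 1; next hits division by zero so the output is ERROR. score_new: t becomes 0; next (max(y, (-y)) == (x - y)) evaluates to false; next t becomes 26; next u becomes 1; next at i=-2:; next u becomes 1; next at i=-1:; next u becomes 1; next at i=0:; next u becomes 1; next at i=1:; next u becomes 1; next hits division by zero so the output is ERROR. Both give ERROR.
Across all 45 domain points the two functions coincide.
verdict: equivalent


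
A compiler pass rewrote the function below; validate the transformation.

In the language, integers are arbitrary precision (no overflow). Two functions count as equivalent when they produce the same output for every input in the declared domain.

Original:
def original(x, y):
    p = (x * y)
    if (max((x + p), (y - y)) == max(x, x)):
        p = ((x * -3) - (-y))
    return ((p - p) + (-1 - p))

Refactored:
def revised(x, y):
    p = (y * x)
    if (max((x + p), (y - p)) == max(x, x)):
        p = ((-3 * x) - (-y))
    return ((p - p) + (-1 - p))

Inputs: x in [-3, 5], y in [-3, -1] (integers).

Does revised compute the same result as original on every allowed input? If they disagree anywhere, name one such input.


x=2, y=-2 yields 3 from original but 7 from revised.
verdict: not equivalent; witness: x=2, y=-2


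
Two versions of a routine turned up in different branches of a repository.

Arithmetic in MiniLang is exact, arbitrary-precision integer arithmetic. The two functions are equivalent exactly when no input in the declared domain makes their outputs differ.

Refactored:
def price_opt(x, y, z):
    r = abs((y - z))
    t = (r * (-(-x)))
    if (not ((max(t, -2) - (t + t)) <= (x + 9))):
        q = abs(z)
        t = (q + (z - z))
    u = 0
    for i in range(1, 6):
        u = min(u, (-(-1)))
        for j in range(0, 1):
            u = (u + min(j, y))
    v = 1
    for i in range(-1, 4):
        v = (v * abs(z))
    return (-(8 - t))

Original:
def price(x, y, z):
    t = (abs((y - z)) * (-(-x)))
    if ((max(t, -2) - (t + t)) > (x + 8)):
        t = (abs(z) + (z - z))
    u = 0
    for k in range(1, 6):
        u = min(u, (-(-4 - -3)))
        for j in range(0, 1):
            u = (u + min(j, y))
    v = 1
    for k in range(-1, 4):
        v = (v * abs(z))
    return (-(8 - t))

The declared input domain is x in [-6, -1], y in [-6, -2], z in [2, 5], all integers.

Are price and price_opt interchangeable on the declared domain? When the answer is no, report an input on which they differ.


The rewrite breaks on x=-1, y=-3, z=2, where the results are -6 and -13.
price: t becomes -5; next ((max(t, -2) - (t + t)) > (x + 8)) evaluates to true; next t becomes 2; next u becomes 0; next at k=1:; next u becomes 0; next at j=0:; next u becomes -3; next at k=2:; next u becomes -3; next at j=0:; next u becomes -6; next at k=3:; next u becomes -6; next at j=0:; next u becomes -9; next at k=4:; next u becomes -9; next at j=0:; next u becomes -12; next at k=5:; next u becomes -12; next at j=0:; next u becomes -15; next v becomes 1; next at k=-1:; next v becomes 2; next at k=0:; next v becomes 4; next at k=1:; next v becomes 8; next at k=2:; next v becomes 16; next at k=3:; next v becomes 32; next final value -6
price_opt: r becomes 5; next t becomes -5; next (not ((max(t, -2) - (t + t)) <= (x + 9))) evaluates to false; next u becomes 0; next at i=1:; next u becomes 0; next at j=0:; next u becomes -3; next at i=2:; next u becomes -3; next at j=0:; next u becomes -6; next at i=3:; next u becomes -6; next at j=0:; next u becomes -9; next at i=4:; next u becomes -9; next at j=0:; next u becomes -12; next at i=5:; next u becomes -12; next at j=0:; next u becomes -15; next v becomes 1; next at i=-1:; next v becomes 2; next at i=0:; next v becomes 4; next at i=1:; next v becomes 8; next at i=2:; next v becomes 16; next at i=3:; next v becomes 32; next final value -13
verdict: not equivalent; witness: x=-1, y=-3, z=2


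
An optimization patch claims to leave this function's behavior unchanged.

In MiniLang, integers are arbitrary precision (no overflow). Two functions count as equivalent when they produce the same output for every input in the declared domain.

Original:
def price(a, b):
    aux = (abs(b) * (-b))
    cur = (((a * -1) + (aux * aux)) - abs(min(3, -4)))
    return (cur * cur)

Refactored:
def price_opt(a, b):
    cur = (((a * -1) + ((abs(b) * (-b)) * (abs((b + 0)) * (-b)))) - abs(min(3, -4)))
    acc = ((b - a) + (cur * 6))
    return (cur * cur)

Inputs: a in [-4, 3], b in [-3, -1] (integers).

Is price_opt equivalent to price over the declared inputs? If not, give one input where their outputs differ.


Whatever the rewrite altered, no input in the stated domain can expose a difference; all 24 inputs agree.
verdict: equivalent


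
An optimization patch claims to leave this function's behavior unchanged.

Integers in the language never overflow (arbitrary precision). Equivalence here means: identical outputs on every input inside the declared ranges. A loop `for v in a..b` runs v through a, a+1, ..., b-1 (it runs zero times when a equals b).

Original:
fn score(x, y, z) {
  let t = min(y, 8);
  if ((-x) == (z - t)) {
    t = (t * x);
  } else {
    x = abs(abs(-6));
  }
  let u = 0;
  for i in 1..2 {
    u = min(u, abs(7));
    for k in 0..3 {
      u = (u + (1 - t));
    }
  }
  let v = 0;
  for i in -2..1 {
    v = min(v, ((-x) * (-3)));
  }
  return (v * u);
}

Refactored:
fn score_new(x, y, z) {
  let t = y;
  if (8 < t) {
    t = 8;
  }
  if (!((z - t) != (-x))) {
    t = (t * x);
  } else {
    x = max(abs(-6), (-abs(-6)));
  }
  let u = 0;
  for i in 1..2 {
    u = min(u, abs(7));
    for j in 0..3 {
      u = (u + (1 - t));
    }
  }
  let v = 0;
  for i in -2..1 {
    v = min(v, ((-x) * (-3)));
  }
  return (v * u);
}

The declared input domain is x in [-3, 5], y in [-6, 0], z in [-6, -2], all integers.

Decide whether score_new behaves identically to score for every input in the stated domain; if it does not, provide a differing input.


Reading the diff, among the changes: boolean connective usage differs, statement counts differ, min/max/abs usage differs, local variable names differ, constant usage differs, branching structure differs, comparison usage differs.
As a probe, take x=4, y=-2, z=-3: score runs t := -2 | ((-x) == (z - t)): false | x := 6 | u := 0 | iter i=1: | u := 0 | iter k=0: | u := 3 | iter k=1: | u := 6 | iter k=2: | u := 9 | v := 0 | iter i=-2: | v := 0 | iter i=-1: | v := 0 | iter i=0: | v := 0 | result 0; score_new runs t := -2 | (8 < t): false | (!((z - t) != (-x))): false | x := 6 | u := 0 | iter i=1: | u := 0 | iter j=0: | u := 3 | iter j=1: | u := 6 | iter j=2: | u := 9 | v := 0 | iter i=-2: | v := 0 | iter i=-1: | v := 0 | iter i=0: | v := 0 | result 0; both end at 0.
Checked all 315 inputs in the declared domain: the outputs agree on every one.
verdict: equivalent


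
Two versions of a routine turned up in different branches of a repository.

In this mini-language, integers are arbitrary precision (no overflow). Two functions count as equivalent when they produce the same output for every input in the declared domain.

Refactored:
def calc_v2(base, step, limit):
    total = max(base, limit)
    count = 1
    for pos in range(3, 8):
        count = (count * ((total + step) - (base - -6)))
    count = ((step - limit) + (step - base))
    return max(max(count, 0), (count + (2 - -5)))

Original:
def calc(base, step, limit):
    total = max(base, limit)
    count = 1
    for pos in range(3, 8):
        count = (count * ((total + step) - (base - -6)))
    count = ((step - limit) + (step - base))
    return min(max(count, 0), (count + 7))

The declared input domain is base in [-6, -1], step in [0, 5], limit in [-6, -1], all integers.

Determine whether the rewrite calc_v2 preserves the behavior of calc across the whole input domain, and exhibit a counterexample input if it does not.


These are not equivalent — on base=-6, step=0, limit=-6 the outputs split (12 vs 19).
calc: total=-6, then count=1, then (pos=3), then count=-6, then (pos=4), then count=36, then (pos=5), then count=-216, then (pos=6), then count=1296, then (pos=7), then count=-7776, then count=12, then returns 12
calc_v2: total=-6, then count=1, then (pos=3), then count=-6, then (pos=4), then count=36, then (pos=5), then count=-216, then (pos=6), then count=1296, then (pos=7), then count=-7776, then count=12, then returns 19
verdict: not equivalent; witness: base=-6, step=0, limit=-6
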